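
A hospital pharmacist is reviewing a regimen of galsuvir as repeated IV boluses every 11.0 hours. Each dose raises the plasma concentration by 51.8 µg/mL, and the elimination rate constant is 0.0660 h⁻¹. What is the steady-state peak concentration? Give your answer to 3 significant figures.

Fraction remaining after one interval: e^(−kτ) = e^(−0.06600 × 11.0) = 0.4838
R = 1 / (1 − 0.4838) = 1.937
Css,max = 51.8 × 1.937 ≈ 100 µg/mL

100 µg/mL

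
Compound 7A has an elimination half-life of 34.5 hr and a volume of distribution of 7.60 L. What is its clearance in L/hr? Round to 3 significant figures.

0.153 L/hr

k = ln 2 / t½ = ln 2 / 34.5 = 0.02009 hr⁻¹
CL = k · V = 0.02009 × 7.60 ≈ 0.153 L/hr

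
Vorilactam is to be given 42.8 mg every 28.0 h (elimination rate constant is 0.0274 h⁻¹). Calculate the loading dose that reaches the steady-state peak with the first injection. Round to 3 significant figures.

79.9 mg

Accumulation ratio R = 1 / (1 − e^(−kτ)) = 1 / (1 − e^(−0.02740×28.0)) = 1 / (1 − 0.4643) = 1.867
Loading dose = maintenance dose × R = 42.8 × 1.867 ≈ 79.9 mg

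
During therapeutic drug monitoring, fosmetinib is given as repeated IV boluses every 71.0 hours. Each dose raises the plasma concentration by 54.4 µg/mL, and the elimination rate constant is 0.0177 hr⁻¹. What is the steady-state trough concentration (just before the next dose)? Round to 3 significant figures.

21.6 µg/mL

Fraction remaining after one interval: e^(−kτ) = e^(−0.01770 × 71.0) = 0.2846
R = 1 / (1 − 0.2846) = 1.398
Css,max = 54.4 × 1.398 = 76.04 µg/mL
Css,min = Css,max × e^(−kτ) = 76.04 × 0.2846 ≈ 21.6 µg/mL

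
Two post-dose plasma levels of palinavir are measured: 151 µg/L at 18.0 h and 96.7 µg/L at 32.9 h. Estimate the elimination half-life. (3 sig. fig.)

23.2 hours

k = ln(C₁/C₂) / (t₂ − t₁) = ln(151/96.7) / (32.9 − 18.0)
  = 0.4457 / 14.90 = 0.02991 h⁻¹
t½ = ln 2 / k = ln 2 / 0.02991 ≈ 23.2 hours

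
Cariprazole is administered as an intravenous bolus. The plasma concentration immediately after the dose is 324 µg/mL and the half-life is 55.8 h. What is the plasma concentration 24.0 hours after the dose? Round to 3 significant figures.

k = ln 2 / 55.8 = 0.01242 h⁻¹
C(t) = C₀ e^(−kt) = 324 × e^(−0.01242 × 24.0) = 324 × e^(−0.2981) = 324 × 0.7422 ≈ 240 µg/mL

240 µg/mL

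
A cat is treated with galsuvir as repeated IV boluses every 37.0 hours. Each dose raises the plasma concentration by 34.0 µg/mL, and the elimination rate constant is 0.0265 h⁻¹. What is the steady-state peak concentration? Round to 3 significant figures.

54.4 µg/mL

Fraction remaining after one interval: e^(−kτ) = e^(−0.02650 × 37.0) = 0.3751
R = 1 / (1 − 0.3751) = 1.600
Css,max = 34.0 × 1.600 ≈ 54.4 µg/mL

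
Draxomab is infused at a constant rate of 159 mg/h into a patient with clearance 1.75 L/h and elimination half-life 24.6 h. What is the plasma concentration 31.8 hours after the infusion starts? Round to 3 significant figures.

Css = rate / CL = 159 / 1.75 = 90.86 mg/L
k = ln 2 / 24.6 = 0.02818 h⁻¹
C(t) = Css (1 − e^(−kt)) = 90.86 × (1 − e^(−0.8960)) = 90.86 × 0.5918 ≈ 53.8 mg/L

53.8 mg/L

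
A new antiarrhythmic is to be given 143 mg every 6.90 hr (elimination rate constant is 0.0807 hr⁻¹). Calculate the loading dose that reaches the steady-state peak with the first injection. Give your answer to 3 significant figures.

Accumulation ratio R = 1 / (1 − e^(−kτ)) = 1 / (1 − e^(−0.08070×6.90)) = 1 / (1 − 0.5730) = 2.342
Loading dose = maintenance dose × R = 143 × 2.342 ≈ 335 mg

335 mg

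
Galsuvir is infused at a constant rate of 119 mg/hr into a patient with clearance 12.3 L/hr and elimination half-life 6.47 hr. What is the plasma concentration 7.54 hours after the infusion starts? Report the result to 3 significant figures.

5.36 µg/mL

Css = rate / CL = 119 / 12.3 = 9.675 µg/mL
k = ln 2 / 6.47 = 0.1071 hr⁻¹
C(t) = Css (1 − e^(−kt)) = 9.675 × (1 − e^(−0.8078)) = 9.675 × 0.5542 ≈ 5.36 µg/mL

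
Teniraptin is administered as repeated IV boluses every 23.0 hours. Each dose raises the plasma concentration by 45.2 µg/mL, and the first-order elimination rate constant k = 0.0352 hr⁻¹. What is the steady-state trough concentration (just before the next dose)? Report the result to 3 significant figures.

36.2 µg/mL

Fraction remaining after one interval: e^(−kτ) = e^(−0.03520 × 23.0) = 0.4450
R = 1 / (1 − 0.4450) = 1.802
Css,max = 45.2 × 1.802 = 81.45 µg/mL
Css,min = Css,max × e^(−kτ) = 81.45 × 0.4450 ≈ 36.2 µg/mL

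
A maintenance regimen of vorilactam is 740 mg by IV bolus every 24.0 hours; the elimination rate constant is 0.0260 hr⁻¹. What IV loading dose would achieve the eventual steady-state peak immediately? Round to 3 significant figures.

1590 mg

Accumulation ratio R = 1 / (1 − e^(−kτ)) = 1 / (1 − e^(−0.02600×24.0)) = 1 / (1 − 0.5358) = 2.154
Loading dose = maintenance dose × R = 740 × 2.154 ≈ 1590 mg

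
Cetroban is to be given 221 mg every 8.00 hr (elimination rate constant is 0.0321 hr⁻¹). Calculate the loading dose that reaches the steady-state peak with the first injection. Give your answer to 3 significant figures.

976 mg

Accumulation ratio R = 1 / (1 − e^(−kτ)) = 1 / (1 − e^(−0.03210×8.00)) = 1 / (1 − 0.7735) = 4.415
Loading dose = maintenance dose × R = 221 × 4.415 ≈ 976 mg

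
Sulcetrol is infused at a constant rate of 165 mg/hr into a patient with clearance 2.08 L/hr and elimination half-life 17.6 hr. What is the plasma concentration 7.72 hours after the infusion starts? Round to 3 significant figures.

Css = rate / CL = 165 / 2.08 = 79.33 µg/mL
k = ln 2 / 17.6 = 0.03938 hr⁻¹
C(t) = Css (1 − e^(−kt)) = 79.33 × (1 − e^(−0.3040)) = 79.33 × 0.2622 ≈ 20.8 µg/mL

20.8 µg/mL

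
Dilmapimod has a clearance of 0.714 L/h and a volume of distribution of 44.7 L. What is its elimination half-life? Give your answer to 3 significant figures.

k = CL / V = 0.714 / 44.7 = 0.01597 h⁻¹
t½ = ln 2 / k = ln 2 / 0.01597 ≈ 43.4 hours

43.4 hours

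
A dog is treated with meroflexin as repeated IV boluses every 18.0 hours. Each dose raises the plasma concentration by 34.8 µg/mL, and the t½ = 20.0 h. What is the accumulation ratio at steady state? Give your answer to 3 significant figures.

k = ln 2 / 20.0 = 0.03466 h⁻¹
Fraction remaining after one interval: e^(−kτ) = e^(−0.03466 × 18.0) = 0.5359
R = 1 / (1 − 0.5359) = 1 / 0.4641 ≈ 2.15

2.15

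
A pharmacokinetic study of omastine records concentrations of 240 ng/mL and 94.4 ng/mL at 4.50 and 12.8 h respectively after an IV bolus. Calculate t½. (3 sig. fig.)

6.17 hours

k = ln(C₁/C₂) / (t₂ − t₁) = ln(240/94.4) / (12.8 − 4.50)
  = 0.9331 / 8.300 = 0.1124 h⁻¹
t½ = ln 2 / k = ln 2 / 0.1124 ≈ 6.17 hours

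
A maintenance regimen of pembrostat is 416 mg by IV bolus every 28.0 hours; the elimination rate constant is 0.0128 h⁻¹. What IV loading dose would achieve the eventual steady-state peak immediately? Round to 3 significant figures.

1380 mg

Accumulation ratio R = 1 / (1 − e^(−kτ)) = 1 / (1 − e^(−0.01280×28.0)) = 1 / (1 − 0.6988) = 3.320
Loading dose = maintenance dose × R = 416 × 3.320 ≈ 1380 mg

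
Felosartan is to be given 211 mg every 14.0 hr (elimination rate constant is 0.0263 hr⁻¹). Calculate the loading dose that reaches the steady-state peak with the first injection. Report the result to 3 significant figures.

685 mg

Accumulation ratio R = 1 / (1 − e^(−kτ)) = 1 / (1 − e^(−0.02630×14.0)) = 1 / (1 − 0.6920) = 3.247
Loading dose = maintenance dose × R = 211 × 3.247 ≈ 685 mg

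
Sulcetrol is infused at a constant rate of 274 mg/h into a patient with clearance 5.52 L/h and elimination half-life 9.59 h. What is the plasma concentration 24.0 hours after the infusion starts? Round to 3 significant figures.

Css = rate / CL = 274 / 5.52 = 49.64 µg/mL
k = ln 2 / 9.59 = 0.07228 h⁻¹
C(t) = Css (1 − e^(−kt)) = 49.64 × (1 − e^(−1.735)) = 49.64 × 0.8235 ≈ 40.9 µg/mL

40.9 µg/mL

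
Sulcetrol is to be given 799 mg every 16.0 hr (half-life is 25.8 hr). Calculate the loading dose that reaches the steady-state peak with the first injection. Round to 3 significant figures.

2290 mg

k = ln 2 / 25.8 = 0.02687 hr⁻¹
Accumulation ratio R = 1 / (1 − e^(−kτ)) = 1 / (1 − e^(−0.02687×16.0)) = 1 / (1 − 0.6506) = 2.862
Loading dose = maintenance dose × R = 799 × 2.862 ≈ 2290 mg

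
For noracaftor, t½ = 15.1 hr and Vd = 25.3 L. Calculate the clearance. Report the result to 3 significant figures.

k = ln 2 / t½ = ln 2 / 15.1 = 0.04590 hr⁻¹
CL = k · V = 0.04590 × 25.3 ≈ 1.16 L/hr

1.16 L/hr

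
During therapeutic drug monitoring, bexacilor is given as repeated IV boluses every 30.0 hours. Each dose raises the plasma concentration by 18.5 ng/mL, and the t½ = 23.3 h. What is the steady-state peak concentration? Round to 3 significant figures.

31.3 ng/mL

k = ln 2 / 23.3 = 0.02975 h⁻¹
Fraction remaining after one interval: e^(−kτ) = e^(−0.02975 × 30.0) = 0.4096
R = 1 / (1 − 0.4096) = 1.694
Css,max = 18.5 × 1.694 ≈ 31.3 ng/mL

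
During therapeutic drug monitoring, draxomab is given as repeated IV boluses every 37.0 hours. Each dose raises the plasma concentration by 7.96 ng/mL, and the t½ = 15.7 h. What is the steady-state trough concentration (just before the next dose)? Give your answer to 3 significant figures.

k = ln 2 / 15.7 = 0.04415 h⁻¹
Fraction remaining after one interval: e^(−kτ) = e^(−0.04415 × 37.0) = 0.1952
R = 1 / (1 − 0.1952) = 1.243
Css,max = 7.96 × 1.243 = 9.891 ng/mL
Css,min = Css,max × e^(−kτ) = 9.891 × 0.1952 ≈ 1.93 ng/mL

1.93 ng/mL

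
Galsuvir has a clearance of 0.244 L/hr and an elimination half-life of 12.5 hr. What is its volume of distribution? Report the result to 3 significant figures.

k = ln 2 / t½ = ln 2 / 12.5 = 0.05545 hr⁻¹
V = CL / k = 0.244 / 0.05545 ≈ 4.40 L

4.40 L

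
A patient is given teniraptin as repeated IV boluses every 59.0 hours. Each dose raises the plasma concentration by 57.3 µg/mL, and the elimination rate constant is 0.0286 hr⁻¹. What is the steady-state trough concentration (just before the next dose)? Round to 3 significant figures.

Fraction remaining after one interval: e^(−kτ) = e^(−0.02860 × 59.0) = 0.1850
R = 1 / (1 − 0.1850) = 1.227
Css,max = 57.3 × 1.227 = 70.31 µg/mL
Css,min = Css,max × e^(−kτ) = 70.31 × 0.1850 ≈ 13.0 µg/mL

13.0 µg/mL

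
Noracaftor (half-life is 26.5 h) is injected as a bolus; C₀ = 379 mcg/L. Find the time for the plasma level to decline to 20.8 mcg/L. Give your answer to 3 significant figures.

k = ln 2 / 26.5 = 0.02616 h⁻¹
C(t) = C₀ e^(−kt)  ⇒  t = ln(C₀/C) / k
t = ln(379/20.8) / 0.02616 = 2.903 / 0.02616 ≈ 111 hours

111 hours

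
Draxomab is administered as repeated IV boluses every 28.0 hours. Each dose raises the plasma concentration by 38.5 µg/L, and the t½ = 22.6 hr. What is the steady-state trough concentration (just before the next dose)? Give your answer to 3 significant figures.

k = ln 2 / 22.6 = 0.03067 hr⁻¹
Fraction remaining after one interval: e^(−kτ) = e^(−0.03067 × 28.0) = 0.4237
R = 1 / (1 − 0.4237) = 1.735
Css,max = 38.5 × 1.735 = 66.80 µg/L
Css,min = Css,max × e^(−kτ) = 66.80 × 0.4237 ≈ 28.3 µg/L

28.3 µg/L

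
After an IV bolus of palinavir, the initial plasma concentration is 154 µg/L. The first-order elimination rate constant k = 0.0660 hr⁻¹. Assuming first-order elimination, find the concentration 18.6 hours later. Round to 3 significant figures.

45.1 µg/L

C(t) = C₀ e^(−kt) = 154 × e^(−0.06600 × 18.6) = 154 × e^(−1.228) = 154 × 0.2930 ≈ 45.1 µg/L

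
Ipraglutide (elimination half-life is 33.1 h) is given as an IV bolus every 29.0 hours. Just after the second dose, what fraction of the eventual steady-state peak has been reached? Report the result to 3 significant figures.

k = ln 2 / 33.1 = 0.02094 h⁻¹
f_n = 1 − e^(−nkτ) = 1 − e^(−2 × 0.02094 × 29.0) = 1 − e^(−1.215) = 1 − 0.2968 ≈ 0.703

0.703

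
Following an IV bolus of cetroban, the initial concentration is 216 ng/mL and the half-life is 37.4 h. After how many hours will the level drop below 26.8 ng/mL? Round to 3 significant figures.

k = ln 2 / 37.4 = 0.01853 h⁻¹
C(t) = C₀ e^(−kt)  ⇒  t = ln(C₀/C) / k
t = ln(216/26.8) / 0.01853 = 2.087 / 0.01853 ≈ 113 hours

113 hours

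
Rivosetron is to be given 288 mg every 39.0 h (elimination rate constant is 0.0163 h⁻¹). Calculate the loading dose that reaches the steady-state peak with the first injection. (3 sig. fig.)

612 mg

Accumulation ratio R = 1 / (1 − e^(−kτ)) = 1 / (1 − e^(−0.01630×39.0)) = 1 / (1 − 0.5296) = 2.126
Loading dose = maintenance dose × R = 288 × 2.126 ≈ 612 mg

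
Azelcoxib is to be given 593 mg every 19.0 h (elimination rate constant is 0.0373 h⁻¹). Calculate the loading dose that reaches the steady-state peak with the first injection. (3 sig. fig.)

Accumulation ratio R = 1 / (1 − e^(−kτ)) = 1 / (1 − e^(−0.03730×19.0)) = 1 / (1 − 0.4923) = 1.970
Loading dose = maintenance dose × R = 593 × 1.970 ≈ 1170 mg

1170 mg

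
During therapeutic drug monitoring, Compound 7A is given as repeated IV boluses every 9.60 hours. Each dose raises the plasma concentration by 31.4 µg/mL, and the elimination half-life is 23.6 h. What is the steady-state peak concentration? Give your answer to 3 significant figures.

128 µg/mL

k = ln 2 / 23.6 = 0.02937 h⁻¹
Fraction remaining after one interval: e^(−kτ) = e^(−0.02937 × 9.60) = 0.7543
R = 1 / (1 − 0.7543) = 4.070
Css,max = 31.4 × 4.070 ≈ 128 µg/mL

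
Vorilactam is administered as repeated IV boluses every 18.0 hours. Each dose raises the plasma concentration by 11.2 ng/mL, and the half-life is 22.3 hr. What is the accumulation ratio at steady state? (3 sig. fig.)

2.33

k = ln 2 / 22.3 = 0.03108 hr⁻¹
Fraction remaining after one interval: e^(−kτ) = e^(−0.03108 × 18.0) = 0.5715
R = 1 / (1 − 0.5715) = 1 / 0.4285 ≈ 2.33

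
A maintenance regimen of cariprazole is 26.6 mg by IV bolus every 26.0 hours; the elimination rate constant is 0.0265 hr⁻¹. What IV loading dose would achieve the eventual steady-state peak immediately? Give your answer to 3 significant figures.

Accumulation ratio R = 1 / (1 − e^(−kτ)) = 1 / (1 − e^(−0.02650×26.0)) = 1 / (1 − 0.5021) = 2.008
Loading dose = maintenance dose × R = 26.6 × 2.008 ≈ 53.4 mg

53.4 mg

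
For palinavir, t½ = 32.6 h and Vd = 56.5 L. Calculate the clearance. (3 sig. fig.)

1.20 L/h

k = ln 2 / t½ = ln 2 / 32.6 = 0.02126 h⁻¹
CL = k · V = 0.02126 × 56.5 ≈ 1.20 L/h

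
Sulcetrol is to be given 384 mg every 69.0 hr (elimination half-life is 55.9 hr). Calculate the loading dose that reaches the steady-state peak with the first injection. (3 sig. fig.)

k = ln 2 / 55.9 = 0.01240 hr⁻¹
Accumulation ratio R = 1 / (1 − e^(−kτ)) = 1 / (1 − e^(−0.01240×69.0)) = 1 / (1 − 0.4250) = 1.739
Loading dose = maintenance dose × R = 384 × 1.739 ≈ 668 mg

668 mg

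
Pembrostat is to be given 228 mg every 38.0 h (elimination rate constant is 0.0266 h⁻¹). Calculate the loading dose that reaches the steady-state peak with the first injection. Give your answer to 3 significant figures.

Accumulation ratio R = 1 / (1 − e^(−kτ)) = 1 / (1 − e^(−0.02660×38.0)) = 1 / (1 − 0.3639) = 1.572
Loading dose = maintenance dose × R = 228 × 1.572 ≈ 358 mg

358 mg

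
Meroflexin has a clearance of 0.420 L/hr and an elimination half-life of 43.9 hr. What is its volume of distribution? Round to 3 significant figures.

k = ln 2 / t½ = ln 2 / 43.9 = 0.01579 hr⁻¹
V = CL / k = 0.420 / 0.01579 ≈ 26.6 L

26.6 L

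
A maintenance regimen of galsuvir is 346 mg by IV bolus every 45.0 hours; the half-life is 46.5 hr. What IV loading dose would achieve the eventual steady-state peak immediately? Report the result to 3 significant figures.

708 mg

k = ln 2 / 46.5 = 0.01491 hr⁻¹
Accumulation ratio R = 1 / (1 − e^(−kτ)) = 1 / (1 − e^(−0.01491×45.0)) = 1 / (1 − 0.5113) = 2.046
Loading dose = maintenance dose × R = 346 × 2.046 ≈ 708 mg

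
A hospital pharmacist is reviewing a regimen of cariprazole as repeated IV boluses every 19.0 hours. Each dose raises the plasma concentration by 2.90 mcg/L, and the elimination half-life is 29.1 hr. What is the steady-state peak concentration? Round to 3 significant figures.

7.97 mcg/L

k = ln 2 / 29.1 = 0.02382 hr⁻¹
Fraction remaining after one interval: e^(−kτ) = e^(−0.02382 × 19.0) = 0.6360
R = 1 / (1 − 0.6360) = 2.747
Css,max = 2.90 × 2.747 ≈ 7.97 mcg/L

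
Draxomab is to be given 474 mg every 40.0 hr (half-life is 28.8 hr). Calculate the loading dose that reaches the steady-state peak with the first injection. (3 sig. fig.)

k = ln 2 / 28.8 = 0.02407 hr⁻¹
Accumulation ratio R = 1 / (1 − e^(−kτ)) = 1 / (1 − e^(−0.02407×40.0)) = 1 / (1 − 0.3819) = 1.618
Loading dose = maintenance dose × R = 474 × 1.618 ≈ 767 mg

767 mg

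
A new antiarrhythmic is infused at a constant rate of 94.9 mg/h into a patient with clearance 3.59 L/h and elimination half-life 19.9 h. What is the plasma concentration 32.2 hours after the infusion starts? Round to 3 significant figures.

Css = rate / CL = 94.9 / 3.59 = 26.43 mg/L
k = ln 2 / 19.9 = 0.03483 h⁻¹
C(t) = Css (1 − e^(−kt)) = 26.43 × (1 − e^(−1.122)) = 26.43 × 0.6742 ≈ 17.8 mg/L

17.8 mg/L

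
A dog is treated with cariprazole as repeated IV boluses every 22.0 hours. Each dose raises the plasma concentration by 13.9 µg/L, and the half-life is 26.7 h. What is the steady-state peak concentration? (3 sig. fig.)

k = ln 2 / 26.7 = 0.02596 h⁻¹
Fraction remaining after one interval: e^(−kτ) = e^(−0.02596 × 22.0) = 0.5649
R = 1 / (1 − 0.5649) = 2.298
Css,max = 13.9 × 2.298 ≈ 31.9 µg/L

31.9 µg/L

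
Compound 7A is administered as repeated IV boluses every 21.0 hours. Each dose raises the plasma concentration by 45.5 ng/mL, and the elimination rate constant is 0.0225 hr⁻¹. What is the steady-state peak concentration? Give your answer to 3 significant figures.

121 ng/mL

Fraction remaining after one interval: e^(−kτ) = e^(−0.02250 × 21.0) = 0.6234
R = 1 / (1 − 0.6234) = 2.656
Css,max = 45.5 × 2.656 ≈ 121 ng/mL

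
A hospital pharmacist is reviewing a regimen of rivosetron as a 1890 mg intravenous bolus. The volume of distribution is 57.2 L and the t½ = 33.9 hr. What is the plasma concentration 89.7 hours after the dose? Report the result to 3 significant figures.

5.28 mg/L

C₀ = dose / V = 1890 / 57.2 = 33.04 mg/L
k = ln 2 / 33.9 = 0.02045 hr⁻¹
C(t) = C₀ e^(−kt) = 33.04 × e^(−0.02045 × 89.7) = 33.04 × e^(−1.834) = 33.04 × 0.1598 ≈ 5.28 mg/L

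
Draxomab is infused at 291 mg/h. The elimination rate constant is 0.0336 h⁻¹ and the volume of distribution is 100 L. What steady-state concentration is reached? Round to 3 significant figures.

86.6 mg/L

CL = k · V = 0.0336 × 100 = 3.360 L/h
Css = rate / CL = 291 / 3.360 ≈ 86.6 mg/L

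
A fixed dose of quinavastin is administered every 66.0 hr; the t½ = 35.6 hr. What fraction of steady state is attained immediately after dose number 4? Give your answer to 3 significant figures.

k = ln 2 / 35.6 = 0.01947 hr⁻¹
f_n = 1 − e^(−nkτ) = 1 − e^(−4 × 0.01947 × 66.0) = 1 − e^(−5.140) = 1 − 0.005857 ≈ 0.994

0.994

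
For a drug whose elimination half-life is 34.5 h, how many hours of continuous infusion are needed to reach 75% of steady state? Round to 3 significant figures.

69.0 hours

k = ln 2 / 34.5 = 0.02009 h⁻¹
f = 1 − e^(−kt)  ⇒  t = −ln(1 − f) / k
t = −ln(1 − 0.75) / 0.02009 = 1.386 / 0.02009 ≈ 69.0 hours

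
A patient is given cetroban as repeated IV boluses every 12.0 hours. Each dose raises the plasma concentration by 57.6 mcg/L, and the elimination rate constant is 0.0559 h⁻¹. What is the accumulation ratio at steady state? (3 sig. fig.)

2.05

Fraction remaining after one interval: e^(−kτ) = e^(−0.05590 × 12.0) = 0.5113
R = 1 / (1 − 0.5113) = 1 / 0.4887 ≈ 2.05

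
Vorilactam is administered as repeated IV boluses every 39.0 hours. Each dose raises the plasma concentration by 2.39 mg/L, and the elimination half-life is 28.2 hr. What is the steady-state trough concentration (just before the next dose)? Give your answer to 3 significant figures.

1.49 mg/L

k = ln 2 / 28.2 = 0.02458 hr⁻¹
Fraction remaining after one interval: e^(−kτ) = e^(−0.02458 × 39.0) = 0.3834
R = 1 / (1 − 0.3834) = 1.622
Css,max = 2.39 × 1.622 = 3.876 mg/L
Css,min = Css,max × e^(−kτ) = 3.876 × 0.3834 ≈ 1.49 mg/L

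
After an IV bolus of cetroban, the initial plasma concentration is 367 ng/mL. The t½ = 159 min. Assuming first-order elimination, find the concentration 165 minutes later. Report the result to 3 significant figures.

k = ln 2 / 159 = 0.004359 min⁻¹
C(t) = C₀ e^(−kt) = 367 × e^(−0.004359 × 165) = 367 × e^(−0.7193) = 367 × 0.4871 ≈ 179 ng/mL

179 ng/mL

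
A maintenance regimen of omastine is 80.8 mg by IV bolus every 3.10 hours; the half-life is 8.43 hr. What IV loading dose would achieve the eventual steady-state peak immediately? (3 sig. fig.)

k = ln 2 / 8.43 = 0.08222 hr⁻¹
Accumulation ratio R = 1 / (1 − e^(−kτ)) = 1 / (1 − e^(−0.08222×3.10)) = 1 / (1 − 0.7750) = 4.444
Loading dose = maintenance dose × R = 80.8 × 4.444 ≈ 359 mg

359 mg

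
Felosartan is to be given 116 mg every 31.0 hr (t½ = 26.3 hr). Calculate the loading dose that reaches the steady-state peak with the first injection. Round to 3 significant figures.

208 mg

k = ln 2 / 26.3 = 0.02636 hr⁻¹
Accumulation ratio R = 1 / (1 − e^(−kτ)) = 1 / (1 − e^(−0.02636×31.0)) = 1 / (1 − 0.4417) = 1.791
Loading dose = maintenance dose × R = 116 × 1.791 ≈ 208 mg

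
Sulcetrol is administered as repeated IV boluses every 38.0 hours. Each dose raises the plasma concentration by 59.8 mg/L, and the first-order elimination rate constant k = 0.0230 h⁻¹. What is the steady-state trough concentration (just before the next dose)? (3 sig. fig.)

42.8 mg/L

Fraction remaining after one interval: e^(−kτ) = e^(−0.02300 × 38.0) = 0.4173
R = 1 / (1 − 0.4173) = 1.716
Css,max = 59.8 × 1.716 = 102.6 mg/L
Css,min = Css,max × e^(−kτ) = 102.6 × 0.4173 ≈ 42.8 mg/L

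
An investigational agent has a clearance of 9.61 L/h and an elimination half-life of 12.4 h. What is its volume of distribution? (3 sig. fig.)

k = ln 2 / t½ = ln 2 / 12.4 = 0.05590 h⁻¹
V = CL / k = 9.61 / 0.05590 ≈ 172 L

172 L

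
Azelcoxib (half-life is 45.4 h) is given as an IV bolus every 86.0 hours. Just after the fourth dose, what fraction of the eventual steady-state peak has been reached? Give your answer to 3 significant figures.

k = ln 2 / 45.4 = 0.01527 h⁻¹
f_n = 1 − e^(−nkτ) = 1 − e^(−4 × 0.01527 × 86.0) = 1 − e^(−5.252) = 1 − 0.005237 ≈ 0.995

0.995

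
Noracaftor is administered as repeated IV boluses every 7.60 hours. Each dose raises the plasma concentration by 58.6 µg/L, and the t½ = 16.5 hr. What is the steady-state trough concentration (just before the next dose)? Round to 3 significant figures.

156 µg/L

k = ln 2 / 16.5 = 0.04201 hr⁻¹
Fraction remaining after one interval: e^(−kτ) = e^(−0.04201 × 7.60) = 0.7267
R = 1 / (1 − 0.7267) = 3.659
Css,max = 58.6 × 3.659 = 214.4 µg/L
Css,min = Css,max × e^(−kτ) = 214.4 × 0.7267 ≈ 156 µg/L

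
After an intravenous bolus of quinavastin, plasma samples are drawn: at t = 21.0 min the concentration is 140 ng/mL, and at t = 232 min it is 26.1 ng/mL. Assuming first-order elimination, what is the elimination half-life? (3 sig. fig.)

k = ln(C₁/C₂) / (t₂ − t₁) = ln(140/26.1) / (232 − 21.0)
  = 1.680 / 211.0 = 0.007961 min⁻¹
t½ = ln 2 / k = ln 2 / 0.007961 ≈ 87.1 minutes

87.1 minutes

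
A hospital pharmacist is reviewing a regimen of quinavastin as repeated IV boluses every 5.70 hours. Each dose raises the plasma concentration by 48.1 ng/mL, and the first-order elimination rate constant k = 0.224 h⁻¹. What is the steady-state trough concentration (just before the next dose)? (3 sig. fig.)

Fraction remaining after one interval: e^(−kτ) = e^(−0.2240 × 5.70) = 0.2789
R = 1 / (1 − 0.2789) = 1.387
Css,max = 48.1 × 1.387 = 66.71 ng/mL
Css,min = Css,max × e^(−kτ) = 66.71 × 0.2789 ≈ 18.6 ng/mL

18.6 ng/mL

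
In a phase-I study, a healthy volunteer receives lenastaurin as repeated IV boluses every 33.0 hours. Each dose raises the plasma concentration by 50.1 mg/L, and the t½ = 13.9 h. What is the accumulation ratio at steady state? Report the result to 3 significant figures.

k = ln 2 / 13.9 = 0.04987 h⁻¹
Fraction remaining after one interval: e^(−kτ) = e^(−0.04987 × 33.0) = 0.1929
R = 1 / (1 − 0.1929) = 1 / 0.8071 ≈ 1.24

1.24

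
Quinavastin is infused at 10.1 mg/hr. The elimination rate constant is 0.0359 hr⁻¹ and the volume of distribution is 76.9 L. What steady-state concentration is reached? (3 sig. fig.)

3.66 mg/L

CL = k · V = 0.0359 × 76.9 = 2.761 L/hr
Css = rate / CL = 10.1 / 2.761 ≈ 3.66 mg/L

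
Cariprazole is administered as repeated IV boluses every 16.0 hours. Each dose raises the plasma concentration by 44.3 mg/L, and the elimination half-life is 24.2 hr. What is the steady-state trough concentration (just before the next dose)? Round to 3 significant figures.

k = ln 2 / 24.2 = 0.02864 hr⁻¹
Fraction remaining after one interval: e^(−kτ) = e^(−0.02864 × 16.0) = 0.6324
R = 1 / (1 − 0.6324) = 2.720
Css,max = 44.3 × 2.720 = 120.5 mg/L
Css,min = Css,max × e^(−kτ) = 120.5 × 0.6324 ≈ 76.2 mg/L

76.2 mg/L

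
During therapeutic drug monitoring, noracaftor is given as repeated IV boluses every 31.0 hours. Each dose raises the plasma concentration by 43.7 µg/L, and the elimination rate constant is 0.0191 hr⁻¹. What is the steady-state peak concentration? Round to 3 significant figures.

97.8 µg/L

Fraction remaining after one interval: e^(−kτ) = e^(−0.01910 × 31.0) = 0.5532
R = 1 / (1 − 0.5532) = 2.238
Css,max = 43.7 × 2.238 ≈ 97.8 µg/L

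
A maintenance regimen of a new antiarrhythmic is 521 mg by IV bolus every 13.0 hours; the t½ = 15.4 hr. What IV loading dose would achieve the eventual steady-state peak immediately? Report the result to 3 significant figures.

1180 mg

k = ln 2 / 15.4 = 0.04501 hr⁻¹
Accumulation ratio R = 1 / (1 − e^(−kτ)) = 1 / (1 − e^(−0.04501×13.0)) = 1 / (1 − 0.5570) = 2.258
Loading dose = maintenance dose × R = 521 × 2.258 ≈ 1180 mg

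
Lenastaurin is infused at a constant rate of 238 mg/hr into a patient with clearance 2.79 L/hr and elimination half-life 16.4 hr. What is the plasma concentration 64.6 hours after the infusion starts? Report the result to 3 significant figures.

79.7 mg/L

Css = rate / CL = 238 / 2.79 = 85.30 mg/L
k = ln 2 / 16.4 = 0.04227 hr⁻¹
C(t) = Css (1 − e^(−kt)) = 85.30 × (1 − e^(−2.730)) = 85.30 × 0.9348 ≈ 79.7 mg/L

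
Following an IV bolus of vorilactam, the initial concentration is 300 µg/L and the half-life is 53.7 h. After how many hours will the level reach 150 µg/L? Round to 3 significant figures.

k = ln 2 / 53.7 = 0.01291 h⁻¹
C(t) = C₀ e^(−kt)  ⇒  t = ln(C₀/C) / k
t = ln(300/150) / 0.01291 = 0.6931 / 0.01291 ≈ 53.7 hours

53.7 hours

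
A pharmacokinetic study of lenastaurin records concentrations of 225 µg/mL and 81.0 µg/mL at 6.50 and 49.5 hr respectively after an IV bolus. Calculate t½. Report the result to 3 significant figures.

29.2 hours

k = ln(C₁/C₂) / (t₂ − t₁) = ln(225/81.0) / (49.5 − 6.50)
  = 1.022 / 43.00 = 0.02376 hr⁻¹
t½ = ln 2 / k = ln 2 / 0.02376 ≈ 29.2 hours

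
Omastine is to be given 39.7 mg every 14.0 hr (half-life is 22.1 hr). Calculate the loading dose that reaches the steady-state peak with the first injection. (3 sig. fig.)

112 mg

k = ln 2 / 22.1 = 0.03136 hr⁻¹
Accumulation ratio R = 1 / (1 − e^(−kτ)) = 1 / (1 − e^(−0.03136×14.0)) = 1 / (1 − 0.6446) = 2.814
Loading dose = maintenance dose × R = 39.7 × 2.814 ≈ 112 mg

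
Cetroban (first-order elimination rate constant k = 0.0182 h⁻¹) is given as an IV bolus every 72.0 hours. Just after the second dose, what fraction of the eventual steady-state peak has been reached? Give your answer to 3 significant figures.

0.927

f_n = 1 − e^(−nkτ) = 1 − e^(−2 × 0.01820 × 72.0) = 1 − e^(−2.621) = 1 − 0.07274 ≈ 0.927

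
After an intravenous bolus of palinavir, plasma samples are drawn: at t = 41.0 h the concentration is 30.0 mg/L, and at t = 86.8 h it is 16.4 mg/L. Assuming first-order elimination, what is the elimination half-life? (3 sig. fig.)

52.6 hours

k = ln(C₁/C₂) / (t₂ − t₁) = ln(30.0/16.4) / (86.8 − 41.0)
  = 0.6039 / 45.80 = 0.01319 h⁻¹
t½ = ln 2 / k = ln 2 / 0.01319 ≈ 52.6 hours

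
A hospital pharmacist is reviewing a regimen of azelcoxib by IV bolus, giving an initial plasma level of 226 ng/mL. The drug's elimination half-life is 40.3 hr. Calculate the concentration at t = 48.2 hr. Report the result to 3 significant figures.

98.6 ng/mL

k = ln 2 / 40.3 = 0.01720 hr⁻¹
C(t) = C₀ e^(−kt) = 226 × e^(−0.01720 × 48.2) = 226 × e^(−0.8290) = 226 × 0.4365 ≈ 98.6 ng/mL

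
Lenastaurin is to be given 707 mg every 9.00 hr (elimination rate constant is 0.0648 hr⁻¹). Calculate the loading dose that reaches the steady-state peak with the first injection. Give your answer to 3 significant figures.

1600 mg

Accumulation ratio R = 1 / (1 − e^(−kτ)) = 1 / (1 − e^(−0.06480×9.00)) = 1 / (1 − 0.5581) = 2.263
Loading dose = maintenance dose × R = 707 × 2.263 ≈ 1600 mg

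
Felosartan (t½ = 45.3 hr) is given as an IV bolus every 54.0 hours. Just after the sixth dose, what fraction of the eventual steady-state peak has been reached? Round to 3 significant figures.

k = ln 2 / 45.3 = 0.01530 hr⁻¹
f_n = 1 − e^(−nkτ) = 1 − e^(−6 × 0.01530 × 54.0) = 1 − e^(−4.958) = 1 − 0.007030 ≈ 0.993

0.993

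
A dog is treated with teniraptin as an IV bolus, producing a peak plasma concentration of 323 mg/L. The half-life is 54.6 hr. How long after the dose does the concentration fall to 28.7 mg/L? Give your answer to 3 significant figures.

191 hours

k = ln 2 / 54.6 = 0.01270 hr⁻¹
C(t) = C₀ e^(−kt)  ⇒  t = ln(C₀/C) / k
t = ln(323/28.7) / 0.01270 = 2.421 / 0.01270 ≈ 191 hours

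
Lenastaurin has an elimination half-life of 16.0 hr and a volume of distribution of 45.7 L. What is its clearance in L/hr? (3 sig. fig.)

k = ln 2 / t½ = ln 2 / 16.0 = 0.04332 hr⁻¹
CL = k · V = 0.04332 × 45.7 ≈ 1.98 L/hr

1.98 L/hr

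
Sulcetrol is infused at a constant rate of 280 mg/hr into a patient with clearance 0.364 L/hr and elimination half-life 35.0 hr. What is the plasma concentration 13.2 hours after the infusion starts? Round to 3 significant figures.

177 µg/mL

Css = rate / CL = 280 / 0.364 = 769.2 µg/mL
k = ln 2 / 35.0 = 0.01980 hr⁻¹
C(t) = Css (1 − e^(−kt)) = 769.2 × (1 − e^(−0.2614)) = 769.2 × 0.2300 ≈ 177 µg/mL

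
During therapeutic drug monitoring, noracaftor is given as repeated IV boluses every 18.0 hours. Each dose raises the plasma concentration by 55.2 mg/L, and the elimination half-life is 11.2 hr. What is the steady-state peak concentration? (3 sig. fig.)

82.2 mg/L

k = ln 2 / 11.2 = 0.06189 hr⁻¹
Fraction remaining after one interval: e^(−kτ) = e^(−0.06189 × 18.0) = 0.3282
R = 1 / (1 − 0.3282) = 1.489
Css,max = 55.2 × 1.489 ≈ 82.2 mg/L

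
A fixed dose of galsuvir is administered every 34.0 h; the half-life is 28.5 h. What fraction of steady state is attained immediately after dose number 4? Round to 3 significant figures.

k = ln 2 / 28.5 = 0.02432 h⁻¹
f_n = 1 − e^(−nkτ) = 1 − e^(−4 × 0.02432 × 34.0) = 1 − e^(−3.308) = 1 − 0.03660 ≈ 0.963

0.963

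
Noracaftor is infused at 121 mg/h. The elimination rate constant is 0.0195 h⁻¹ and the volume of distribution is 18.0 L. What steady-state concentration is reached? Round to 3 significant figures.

CL = k · V = 0.0195 × 18.0 = 0.3510 L/h
Css = rate / CL = 121 / 0.3510 ≈ 345 µg/mL

345 µg/mL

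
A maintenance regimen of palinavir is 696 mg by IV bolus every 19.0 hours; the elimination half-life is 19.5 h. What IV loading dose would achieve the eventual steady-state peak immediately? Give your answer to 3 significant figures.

1420 mg

k = ln 2 / 19.5 = 0.03555 h⁻¹
Accumulation ratio R = 1 / (1 − e^(−kτ)) = 1 / (1 − e^(−0.03555×19.0)) = 1 / (1 − 0.5090) = 2.037
Loading dose = maintenance dose × R = 696 × 2.037 ≈ 1420 mg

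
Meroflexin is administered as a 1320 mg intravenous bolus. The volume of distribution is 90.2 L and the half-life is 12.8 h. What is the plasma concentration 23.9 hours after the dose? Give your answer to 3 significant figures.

C₀ = dose / V = 1320 / 90.2 = 14.63 µg/mL
k = ln 2 / 12.8 = 0.05415 h⁻¹
C(t) = C₀ e^(−kt) = 14.63 × e^(−0.05415 × 23.9) = 14.63 × e^(−1.294) = 14.63 × 0.2741 ≈ 4.01 µg/mL

4.01 µg/mL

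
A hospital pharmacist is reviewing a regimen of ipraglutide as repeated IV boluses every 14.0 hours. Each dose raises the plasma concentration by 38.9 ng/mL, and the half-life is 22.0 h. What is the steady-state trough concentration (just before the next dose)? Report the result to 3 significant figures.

70.2 ng/mL

k = ln 2 / 22.0 = 0.03151 h⁻¹
Fraction remaining after one interval: e^(−kτ) = e^(−0.03151 × 14.0) = 0.6433
R = 1 / (1 − 0.6433) = 2.804
Css,max = 38.9 × 2.804 = 109.1 ng/mL
Css,min = Css,max × e^(−kτ) = 109.1 × 0.6433 ≈ 70.2 ng/mL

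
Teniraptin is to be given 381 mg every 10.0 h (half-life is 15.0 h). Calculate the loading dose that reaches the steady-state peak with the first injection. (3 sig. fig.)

k = ln 2 / 15.0 = 0.04621 h⁻¹
Accumulation ratio R = 1 / (1 − e^(−kτ)) = 1 / (1 − e^(−0.04621×10.0)) = 1 / (1 − 0.6300) = 2.702
Loading dose = maintenance dose × R = 381 × 2.702 ≈ 1030 mg

1030 mg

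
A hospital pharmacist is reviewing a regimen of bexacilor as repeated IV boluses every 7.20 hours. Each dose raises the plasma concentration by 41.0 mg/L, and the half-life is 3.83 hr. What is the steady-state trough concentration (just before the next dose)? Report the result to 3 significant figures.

15.3 mg/L

k = ln 2 / 3.83 = 0.1810 hr⁻¹
Fraction remaining after one interval: e^(−kτ) = e^(−0.1810 × 7.20) = 0.2717
R = 1 / (1 − 0.2717) = 1.373
Css,max = 41.0 × 1.373 = 56.30 mg/L
Css,min = Css,max × e^(−kτ) = 56.30 × 0.2717 ≈ 15.3 mg/L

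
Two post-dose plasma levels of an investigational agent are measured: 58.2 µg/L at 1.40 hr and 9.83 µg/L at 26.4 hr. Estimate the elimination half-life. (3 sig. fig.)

9.74 hours

k = ln(C₁/C₂) / (t₂ − t₁) = ln(58.2/9.83) / (26.4 − 1.40)
  = 1.778 / 25.00 = 0.07114 hr⁻¹
t½ = ln 2 / k = ln 2 / 0.07114 ≈ 9.74 hours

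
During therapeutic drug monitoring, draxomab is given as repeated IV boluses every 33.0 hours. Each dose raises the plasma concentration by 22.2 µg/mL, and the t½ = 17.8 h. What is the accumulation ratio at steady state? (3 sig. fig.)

k = ln 2 / 17.8 = 0.03894 h⁻¹
Fraction remaining after one interval: e^(−kτ) = e^(−0.03894 × 33.0) = 0.2766
R = 1 / (1 − 0.2766) = 1 / 0.7234 ≈ 1.38

1.38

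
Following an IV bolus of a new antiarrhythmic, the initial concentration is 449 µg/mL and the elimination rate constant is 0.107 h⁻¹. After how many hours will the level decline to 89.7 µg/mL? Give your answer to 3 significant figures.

15.1 hours

C(t) = C₀ e^(−kt)  ⇒  t = ln(C₀/C) / k
t = ln(449/89.7) / 0.1070 = 1.611 / 0.1070 ≈ 15.1 hours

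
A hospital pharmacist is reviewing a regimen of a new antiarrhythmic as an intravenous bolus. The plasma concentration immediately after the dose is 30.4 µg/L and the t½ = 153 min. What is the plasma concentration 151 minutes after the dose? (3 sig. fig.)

15.3 µg/L

k = ln 2 / 153 = 0.004530 min⁻¹
151 min is 0.9869 half-lives, so C = 30.4 × (1/2)^0.9869 = 30.4 × 0.5046 ≈ 15.3 µg/L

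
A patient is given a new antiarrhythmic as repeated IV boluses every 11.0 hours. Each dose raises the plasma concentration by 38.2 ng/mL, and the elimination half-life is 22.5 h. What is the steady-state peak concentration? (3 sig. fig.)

133 ng/mL

k = ln 2 / 22.5 = 0.03081 h⁻¹
Fraction remaining after one interval: e^(−kτ) = e^(−0.03081 × 11.0) = 0.7126
R = 1 / (1 − 0.7126) = 3.479
Css,max = 38.2 × 3.479 ≈ 133 ng/mL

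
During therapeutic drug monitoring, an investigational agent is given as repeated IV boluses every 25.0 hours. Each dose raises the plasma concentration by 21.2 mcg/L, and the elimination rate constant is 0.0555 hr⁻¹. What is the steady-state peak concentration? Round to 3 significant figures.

28.3 mcg/L

Fraction remaining after one interval: e^(−kτ) = e^(−0.05550 × 25.0) = 0.2497
R = 1 / (1 − 0.2497) = 1.333
Css,max = 21.2 × 1.333 ≈ 28.3 mcg/L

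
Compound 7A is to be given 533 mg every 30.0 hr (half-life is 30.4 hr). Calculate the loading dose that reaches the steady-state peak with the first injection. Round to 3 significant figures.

k = ln 2 / 30.4 = 0.02280 hr⁻¹
Accumulation ratio R = 1 / (1 − e^(−kτ)) = 1 / (1 − e^(−0.02280×30.0)) = 1 / (1 − 0.5046) = 2.018
Loading dose = maintenance dose × R = 533 × 2.018 ≈ 1080 mg

1080 mg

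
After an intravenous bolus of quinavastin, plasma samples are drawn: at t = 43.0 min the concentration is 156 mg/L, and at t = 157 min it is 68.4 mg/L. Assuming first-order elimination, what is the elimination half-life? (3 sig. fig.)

95.8 minutes

k = ln(C₁/C₂) / (t₂ − t₁) = ln(156/68.4) / (157 − 43.0)
  = 0.8245 / 114.0 = 0.007232 min⁻¹
t½ = ln 2 / k = ln 2 / 0.007232 ≈ 95.8 minutes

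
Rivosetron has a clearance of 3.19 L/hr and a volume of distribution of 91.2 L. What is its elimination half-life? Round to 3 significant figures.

k = CL / V = 3.19 / 91.2 = 0.03498 hr⁻¹
t½ = ln 2 / k = ln 2 / 0.03498 ≈ 19.8 hours

19.8 hours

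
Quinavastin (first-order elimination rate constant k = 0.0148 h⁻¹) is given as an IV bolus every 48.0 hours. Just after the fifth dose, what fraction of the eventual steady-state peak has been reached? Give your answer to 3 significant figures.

f_n = 1 − e^(−nkτ) = 1 − e^(−5 × 0.01480 × 48.0) = 1 − e^(−3.552) = 1 − 0.02867 ≈ 0.971

0.971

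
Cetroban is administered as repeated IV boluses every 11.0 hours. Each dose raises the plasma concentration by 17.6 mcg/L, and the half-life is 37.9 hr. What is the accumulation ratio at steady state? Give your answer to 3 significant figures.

5.49

k = ln 2 / 37.9 = 0.01829 hr⁻¹
Fraction remaining after one interval: e^(−kτ) = e^(−0.01829 × 11.0) = 0.8178
R = 1 / (1 − 0.8178) = 1 / 0.1822 ≈ 5.49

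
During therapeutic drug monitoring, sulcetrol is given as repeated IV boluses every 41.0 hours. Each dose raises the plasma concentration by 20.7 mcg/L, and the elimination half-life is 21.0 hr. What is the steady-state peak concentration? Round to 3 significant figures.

k = ln 2 / 21.0 = 0.03301 hr⁻¹
Fraction remaining after one interval: e^(−kτ) = e^(−0.03301 × 41.0) = 0.2584
R = 1 / (1 − 0.2584) = 1.348
Css,max = 20.7 × 1.348 ≈ 27.9 mcg/L

27.9 mcg/L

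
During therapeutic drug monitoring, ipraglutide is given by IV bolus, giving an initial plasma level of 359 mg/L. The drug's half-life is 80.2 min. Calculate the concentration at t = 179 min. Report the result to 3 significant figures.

k = ln 2 / 80.2 = 0.008643 min⁻¹
C(t) = C₀ e^(−kt) = 359 × e^(−0.008643 × 179) = 359 × e^(−1.547) = 359 × 0.2129 ≈ 76.4 mg/L

76.4 mg/L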